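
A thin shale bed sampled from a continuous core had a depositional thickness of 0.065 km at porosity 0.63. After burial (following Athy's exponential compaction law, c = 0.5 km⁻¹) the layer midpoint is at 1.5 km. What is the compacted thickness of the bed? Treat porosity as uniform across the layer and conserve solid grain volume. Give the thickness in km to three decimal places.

Porosity at 1.5 km: φ = 0.63·exp(−0.5×1.5) = 0.2976
Solid-volume conservation: h(1−φ) = h₀(1−φ₀) ⇒ h = h₀·(1−φ₀)/(1−φ)
h = 0.065 × (1 − 0.63)/(1 − 0.2976) = 0.065 × 0.5268 = 0.0342 km

0.034 km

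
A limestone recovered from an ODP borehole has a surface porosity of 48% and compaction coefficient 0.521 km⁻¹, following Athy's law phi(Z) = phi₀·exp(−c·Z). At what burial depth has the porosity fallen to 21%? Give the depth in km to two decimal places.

1.59 km

Invert Athy's law: Z = ln(phi₀/phi) / c
Z = ln(0.48/0.21) / 0.521 = ln(2.286) / 0.521 = 0.8267 / 0.521 = 1.587 km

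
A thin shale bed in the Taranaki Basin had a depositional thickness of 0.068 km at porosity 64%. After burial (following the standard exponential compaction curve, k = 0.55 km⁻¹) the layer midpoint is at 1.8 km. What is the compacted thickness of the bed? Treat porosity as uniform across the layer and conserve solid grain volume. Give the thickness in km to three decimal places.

0.032 km

Porosity at 1.8 km: phi = 0.64·exp(−0.55×1.8) = 0.2378
Solid-volume conservation: h(1−phi) = h₀(1−phi₀) ⇒ h = h₀·(1−phi₀)/(1−phi)
h = 0.068 × (1 − 0.64)/(1 − 0.2378) = 0.068 × 0.4723 = 0.0321 km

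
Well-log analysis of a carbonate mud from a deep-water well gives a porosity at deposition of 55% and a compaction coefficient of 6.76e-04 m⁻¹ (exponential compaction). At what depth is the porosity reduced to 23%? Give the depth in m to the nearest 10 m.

Working in km (1 km = 1000 m; k in km⁻¹ = k in m⁻¹ × 1000):
Invert Athy's law: Z = ln(phi₀/phi) / k
Z = ln(0.55/0.23) / 0.676 = ln(2.391) / 0.676 = 0.8718 / 0.676 = 1.290 km

1290 m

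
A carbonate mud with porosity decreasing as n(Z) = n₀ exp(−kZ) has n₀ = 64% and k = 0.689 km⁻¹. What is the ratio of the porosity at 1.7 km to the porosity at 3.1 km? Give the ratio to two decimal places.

n(Z₁)/n(Z₂) = e^(−k·Z₁)/e^(−k·Z₂) = e^{k(Z₂−Z₁)}
= exp(0.689 × 1.4) = exp(0.9646) = 2.6237

2.62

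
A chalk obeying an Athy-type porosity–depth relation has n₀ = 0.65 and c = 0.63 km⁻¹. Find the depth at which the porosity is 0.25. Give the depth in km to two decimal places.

Invert Athy's law: d = ln(n₀/n) / c
d = ln(0.65/0.25) / 0.63 = ln(2.6) / 0.63 = 0.9555 / 0.63 = 1.517 km

1.52 km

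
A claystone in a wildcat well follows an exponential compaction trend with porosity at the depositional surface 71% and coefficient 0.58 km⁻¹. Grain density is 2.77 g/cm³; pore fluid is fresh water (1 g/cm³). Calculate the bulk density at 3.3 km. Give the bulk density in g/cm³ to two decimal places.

2.58 g/cm³

Porosity at depth: φ = 0.71·exp(−0.58×3.3) = 0.71×0.1475 = 0.1047
Bulk density: ρ_b = (1−φ)ρ_g + φ·ρ_f = 0.8953×2.77 + 0.1047×1
       = 2.480 + 0.105 = 2.585 g/cm³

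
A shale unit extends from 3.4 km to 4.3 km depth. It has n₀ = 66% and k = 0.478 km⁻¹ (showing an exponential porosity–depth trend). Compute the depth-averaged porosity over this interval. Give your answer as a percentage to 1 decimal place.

10.6%

⟨n⟩ = (1/(Z₂−Z₁)) ∫ n₀ e^(−kZ) dZ = n₀·(e^(−k·Z₁) − e^(−k·Z₂)) / (k·(Z₂−Z₁))
e^(−0.478×3.4) = 0.1969; e^(−0.478×4.3) = 0.1280
⟨n⟩ = 0.66 × (0.1969 − 0.1280) / (0.478 × 0.9) = 0.66 × 0.1600 = 0.1056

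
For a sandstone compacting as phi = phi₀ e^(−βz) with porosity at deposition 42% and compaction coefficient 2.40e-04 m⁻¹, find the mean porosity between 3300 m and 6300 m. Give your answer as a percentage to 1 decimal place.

13.6%

Working in km (1 km = 1000 m; β in km⁻¹ = β in m⁻¹ × 1000):
⟨phi⟩ = (1/(z₂−z₁)) ∫ phi₀ e^(−βz) dz = phi₀·(e^(−β·z₁) − e^(−β·z₂)) / (β·(z₂−z₁))
e^(−0.24×3.3) = 0.4529; e^(−0.24×6.3) = 0.2205
⟨phi⟩ = 0.42 × (0.4529 − 0.2205) / (0.24 × 3) = 0.42 × 0.3229 = 0.1356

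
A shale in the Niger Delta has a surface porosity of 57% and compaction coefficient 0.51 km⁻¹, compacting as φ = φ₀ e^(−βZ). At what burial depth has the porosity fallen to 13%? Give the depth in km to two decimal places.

2.90 km

Invert Athy's law: Z = ln(φ₀/φ) / β
Z = ln(0.57/0.13) / 0.51 = ln(4.385) / 0.51 = 1.4781 / 0.51 = 2.898 km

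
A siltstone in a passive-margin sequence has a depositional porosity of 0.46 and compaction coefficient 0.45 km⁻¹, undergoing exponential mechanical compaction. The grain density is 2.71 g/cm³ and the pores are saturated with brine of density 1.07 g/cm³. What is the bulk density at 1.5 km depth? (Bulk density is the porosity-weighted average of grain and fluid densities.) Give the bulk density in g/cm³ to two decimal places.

2.33 g/cm³

Porosity at depth: phi = 0.46·exp(−0.45×1.5) = 0.46×0.5092 = 0.2342
Bulk density: ρ_b = (1−phi)ρ_g + phi·ρ_f = 0.7658×2.71 + 0.2342×1.07
       = 2.075 + 0.251 = 2.326 g/cm³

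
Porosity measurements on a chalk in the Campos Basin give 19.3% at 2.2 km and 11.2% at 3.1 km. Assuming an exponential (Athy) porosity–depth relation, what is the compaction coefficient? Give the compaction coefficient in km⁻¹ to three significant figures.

Athy: phi(d) = phi₀ e^(−cd) ⇒ phi₁/phi₂ = e^{c(d₂−d₁)} ⇒ c = ln(phi₁/phi₂)/(d₂−d₁)
c = ln(0.193/0.112) / (3.1 − 2.2) = ln(1.723) / 0.9 = 0.5442 / 0.9 = 0.6047 km⁻¹

0.605 km⁻¹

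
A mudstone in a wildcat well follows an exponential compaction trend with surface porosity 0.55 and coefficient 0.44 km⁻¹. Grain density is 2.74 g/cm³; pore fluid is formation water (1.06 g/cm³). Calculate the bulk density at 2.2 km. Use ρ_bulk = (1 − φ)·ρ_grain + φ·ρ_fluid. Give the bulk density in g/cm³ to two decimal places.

Porosity at depth: n = 0.55·exp(−0.44×2.2) = 0.55×0.3798 = 0.2089
Bulk density: ρ_b = (1−n)ρ_g + n·ρ_f = 0.7911×2.74 + 0.2089×1.06
       = 2.168 + 0.221 = 2.389 g/cm³

2.39 g/cm³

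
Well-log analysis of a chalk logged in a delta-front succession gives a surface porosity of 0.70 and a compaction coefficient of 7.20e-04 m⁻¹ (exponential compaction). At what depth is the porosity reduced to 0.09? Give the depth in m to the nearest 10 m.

2850 m

Working in km (1 km = 1000 m; k in km⁻¹ = k in m⁻¹ × 1000):
Invert Athy's law: d = ln(φ₀/φ) / k
d = ln(0.7/0.09) / 0.72 = ln(7.778) / 0.72 = 2.0513 / 0.72 = 2.849 km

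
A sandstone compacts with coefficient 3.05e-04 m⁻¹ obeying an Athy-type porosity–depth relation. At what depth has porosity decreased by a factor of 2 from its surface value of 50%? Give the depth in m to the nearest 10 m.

2270 m

Working in km (1 km = 1000 m; β in km⁻¹ = β in m⁻¹ × 1000):
φ/φ₀ = 1/2 ⇒ exp(−β·z) = 1/2 ⇒ z = ln(2) / β
z = 0.6931 / 0.305 = 2.273 km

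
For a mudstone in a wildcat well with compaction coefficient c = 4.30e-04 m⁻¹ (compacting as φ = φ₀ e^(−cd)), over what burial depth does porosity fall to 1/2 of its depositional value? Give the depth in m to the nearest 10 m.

Working in km (1 km = 1000 m; c in km⁻¹ = c in m⁻¹ × 1000):
φ/φ₀ = 1/2 ⇒ exp(−c·d) = 1/2 ⇒ d = ln(2) / c
d = 0.6931 / 0.43 = 1.612 km

1610 m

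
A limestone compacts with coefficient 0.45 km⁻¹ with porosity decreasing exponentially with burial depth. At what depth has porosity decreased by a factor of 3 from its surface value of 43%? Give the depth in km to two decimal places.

n/n₀ = 1/3 ⇒ exp(−c·d) = 1/3 ⇒ d = ln(3) / c
d = 1.0986 / 0.45 = 2.441 km

2.44 km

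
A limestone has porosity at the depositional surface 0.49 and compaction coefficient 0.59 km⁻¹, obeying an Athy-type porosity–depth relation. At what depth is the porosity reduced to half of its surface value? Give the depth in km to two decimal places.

1.17 km

n/n₀ = 1/2 ⇒ exp(−k·z) = 1/2 ⇒ z = ln(2) / k
z = 0.6931 / 0.59 = 1.175 km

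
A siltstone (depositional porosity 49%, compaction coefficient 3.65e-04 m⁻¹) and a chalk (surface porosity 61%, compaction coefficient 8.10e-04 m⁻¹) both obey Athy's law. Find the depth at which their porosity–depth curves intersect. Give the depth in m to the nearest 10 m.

Working in km (1 km = 1000 m; k in km⁻¹ = k in m⁻¹ × 1000):
Set n₀ₐ e^(−kₐz) = n₀ᵦ e^(−kᵦz) ⇒ ln(n₀ₐ/n₀ᵦ) = (kₐ − kᵦ)·z
z = ln(0.49/0.61) / (0.365 − 0.81) = -0.2191 / -0.445 = 0.492 km

490 m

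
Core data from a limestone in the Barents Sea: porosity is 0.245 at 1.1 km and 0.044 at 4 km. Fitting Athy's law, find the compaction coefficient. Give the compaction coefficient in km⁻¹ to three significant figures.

0.592 km⁻¹

Athy: n(z) = n₀ e^(−βz) ⇒ n₁/n₂ = e^{β(z₂−z₁)} ⇒ β = ln(n₁/n₂)/(z₂−z₁)
β = ln(0.245/0.044) / (4 − 1.1) = ln(5.568) / 2.9 = 1.7171 / 2.9 = 0.5921 km⁻¹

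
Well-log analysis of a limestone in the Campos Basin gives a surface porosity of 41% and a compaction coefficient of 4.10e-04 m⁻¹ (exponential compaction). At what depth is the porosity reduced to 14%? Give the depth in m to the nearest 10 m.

Working in km (1 km = 1000 m; β in km⁻¹ = β in m⁻¹ × 1000):
Invert Athy's law: z = ln(phi₀/phi) / β
z = ln(0.41/0.14) / 0.41 = ln(2.929) / 0.41 = 1.0745 / 0.41 = 2.621 km

2620 m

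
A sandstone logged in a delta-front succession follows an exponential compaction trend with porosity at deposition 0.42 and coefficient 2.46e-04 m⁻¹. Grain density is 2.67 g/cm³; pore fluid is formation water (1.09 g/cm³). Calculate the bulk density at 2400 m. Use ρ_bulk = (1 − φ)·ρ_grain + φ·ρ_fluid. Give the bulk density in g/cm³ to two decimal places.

2.30 g/cm³

Working in km (1 km = 1000 m; c in km⁻¹ = c in m⁻¹ × 1000):
Porosity at depth: n = 0.42·exp(−0.246×2.4) = 0.42×0.5541 = 0.2327
Bulk density: ρ_b = (1−n)ρ_g + n·ρ_f = 0.7673×2.67 + 0.2327×1.09
       = 2.049 + 0.254 = 2.302 g/cm³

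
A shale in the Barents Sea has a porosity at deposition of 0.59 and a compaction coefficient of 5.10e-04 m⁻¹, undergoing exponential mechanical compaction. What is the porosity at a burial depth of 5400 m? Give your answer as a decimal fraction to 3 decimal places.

0.038

Working in km (1 km = 1000 m; c in km⁻¹ = c in m⁻¹ × 1000):
phi = phi₀·exp(−c·z) = 0.59 × exp(−0.51 × 5.4) = 0.59 × exp(−2.754)
  = 0.59 × 0.0637 = 0.0376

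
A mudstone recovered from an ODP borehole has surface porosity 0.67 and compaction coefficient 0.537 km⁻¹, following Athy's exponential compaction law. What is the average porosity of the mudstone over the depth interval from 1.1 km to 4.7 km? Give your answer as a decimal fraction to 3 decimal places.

⟨phi⟩ = (1/(z₂−z₁)) ∫ phi₀ e^(−cz) dz = phi₀·(e^(−c·z₁) − e^(−c·z₂)) / (c·(z₂−z₁))
e^(−0.537×1.1) = 0.5539; e^(−0.537×4.7) = 0.0801
⟨phi⟩ = 0.67 × (0.5539 − 0.0801) / (0.537 × 3.6) = 0.67 × 0.2451 = 0.1642

0.164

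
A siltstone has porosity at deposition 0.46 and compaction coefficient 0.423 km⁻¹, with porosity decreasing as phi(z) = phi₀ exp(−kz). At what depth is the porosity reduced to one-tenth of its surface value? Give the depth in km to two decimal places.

5.44 km

phi/phi₀ = 1/10 ⇒ exp(−k·z) = 1/10 ⇒ z = ln(10) / k
z = 2.3026 / 0.423 = 5.443 km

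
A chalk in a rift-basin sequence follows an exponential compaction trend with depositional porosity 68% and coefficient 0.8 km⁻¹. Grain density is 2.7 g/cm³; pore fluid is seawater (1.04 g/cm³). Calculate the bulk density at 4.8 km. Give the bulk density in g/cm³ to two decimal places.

Porosity at depth: phi = 0.68·exp(−0.8×4.8) = 0.68×0.0215 = 0.0146
Bulk density: ρ_b = (1−phi)ρ_g + phi·ρ_f = 0.9854×2.7 + 0.0146×1.04
       = 2.661 + 0.015 = 2.676 g/cm³

2.68 g/cm³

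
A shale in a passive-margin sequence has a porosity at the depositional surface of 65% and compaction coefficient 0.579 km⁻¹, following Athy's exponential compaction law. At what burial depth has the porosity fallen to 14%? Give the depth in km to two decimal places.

Invert Athy's law: d = ln(φ₀/φ) / k
d = ln(0.65/0.14) / 0.579 = ln(4.643) / 0.579 = 1.5353 / 0.579 = 2.652 km

2.65 km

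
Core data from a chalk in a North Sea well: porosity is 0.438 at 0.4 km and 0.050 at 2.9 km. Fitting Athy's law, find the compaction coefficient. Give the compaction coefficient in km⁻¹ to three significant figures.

0.868 km⁻¹

Athy: phi(Z) = phi₀ e^(−βZ) ⇒ phi₁/phi₂ = e^{β(Z₂−Z₁)} ⇒ β = ln(phi₁/phi₂)/(Z₂−Z₁)
β = ln(0.438/0.05) / (2.9 − 0.4) = ln(8.76) / 2.5 = 2.1702 / 2.5 = 0.8681 km⁻¹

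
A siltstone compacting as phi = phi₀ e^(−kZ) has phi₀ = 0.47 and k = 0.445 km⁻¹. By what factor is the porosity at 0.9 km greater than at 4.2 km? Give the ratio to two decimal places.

phi(Z₁)/phi(Z₂) = e^(−k·Z₁)/e^(−k·Z₂) = e^{k(Z₂−Z₁)}
= exp(0.445 × 3.3) = exp(1.469) = 4.3427

4.34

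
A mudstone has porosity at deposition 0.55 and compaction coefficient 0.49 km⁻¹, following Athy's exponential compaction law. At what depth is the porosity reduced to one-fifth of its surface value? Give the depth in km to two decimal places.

n/n₀ = 1/5 ⇒ exp(−k·Z) = 1/5 ⇒ Z = ln(5) / k
Z = 1.6094 / 0.49 = 3.285 km

3.28 km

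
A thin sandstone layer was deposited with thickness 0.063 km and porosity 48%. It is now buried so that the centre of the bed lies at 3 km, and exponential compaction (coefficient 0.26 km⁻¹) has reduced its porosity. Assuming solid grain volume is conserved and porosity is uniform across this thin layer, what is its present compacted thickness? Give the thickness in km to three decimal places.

0.042 km

Porosity at 3 km: n = 0.48·exp(−0.26×3) = 0.2200
Solid-volume conservation: h(1−n) = h₀(1−n₀) ⇒ h = h₀·(1−n₀)/(1−n)
h = 0.063 × (1 − 0.48)/(1 − 0.2200) = 0.063 × 0.6667 = 0.0420 km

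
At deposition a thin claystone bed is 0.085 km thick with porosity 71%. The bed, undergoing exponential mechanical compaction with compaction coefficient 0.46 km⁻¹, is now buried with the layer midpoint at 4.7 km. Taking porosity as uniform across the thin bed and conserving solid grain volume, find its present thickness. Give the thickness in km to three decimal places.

Porosity at 4.7 km: n = 0.71·exp(−0.46×4.7) = 0.0817
Solid-volume conservation: h(1−n) = h₀(1−n₀) ⇒ h = h₀·(1−n₀)/(1−n)
h = 0.085 × (1 − 0.71)/(1 − 0.0817) = 0.085 × 0.3158 = 0.0268 km

0.027 km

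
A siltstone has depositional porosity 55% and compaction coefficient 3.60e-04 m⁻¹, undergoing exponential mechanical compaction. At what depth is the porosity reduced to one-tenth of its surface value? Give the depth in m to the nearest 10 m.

6400 m

Working in km (1 km = 1000 m; c in km⁻¹ = c in m⁻¹ × 1000):
φ/φ₀ = 1/10 ⇒ exp(−c·d) = 1/10 ⇒ d = ln(10) / c
d = 2.3026 / 0.36 = 6.396 km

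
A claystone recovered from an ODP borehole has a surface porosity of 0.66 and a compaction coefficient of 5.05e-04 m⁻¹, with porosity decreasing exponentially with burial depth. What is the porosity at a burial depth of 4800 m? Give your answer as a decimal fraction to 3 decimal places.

0.058

Working in km (1 km = 1000 m; k in km⁻¹ = k in m⁻¹ × 1000):
φ = φ₀·exp(−k·d) = 0.66 × exp(−0.505 × 4.8) = 0.66 × exp(−2.424)
  = 0.66 × 0.0886 = 0.0585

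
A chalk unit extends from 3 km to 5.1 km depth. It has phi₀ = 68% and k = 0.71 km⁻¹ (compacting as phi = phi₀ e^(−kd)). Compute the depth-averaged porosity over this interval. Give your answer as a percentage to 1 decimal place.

⟨phi⟩ = (1/(d₂−d₁)) ∫ phi₀ e^(−kd) dd = phi₀·(e^(−k·d₁) − e^(−k·d₂)) / (k·(d₂−d₁))
e^(−0.71×3) = 0.1188; e^(−0.71×5.1) = 0.0268
⟨phi⟩ = 0.68 × (0.1188 − 0.0268) / (0.71 × 2.1) = 0.68 × 0.0618 = 0.0420

4.2%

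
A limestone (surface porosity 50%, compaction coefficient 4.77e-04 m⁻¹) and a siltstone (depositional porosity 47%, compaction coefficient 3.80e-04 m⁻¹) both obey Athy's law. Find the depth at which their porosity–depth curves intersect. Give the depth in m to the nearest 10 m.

Working in km (1 km = 1000 m; k in km⁻¹ = k in m⁻¹ × 1000):
Set phi₀ₐ e^(−kₐd) = phi₀ᵦ e^(−kᵦd) ⇒ ln(phi₀ₐ/phi₀ᵦ) = (kₐ − kᵦ)·d
d = ln(0.5/0.47) / (0.477 − 0.38) = 0.0619 / 0.097 = 0.638 km

640 m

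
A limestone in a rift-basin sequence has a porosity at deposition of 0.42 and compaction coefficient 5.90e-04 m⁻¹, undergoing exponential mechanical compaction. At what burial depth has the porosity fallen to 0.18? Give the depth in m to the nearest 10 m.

Working in km (1 km = 1000 m; β in km⁻¹ = β in m⁻¹ × 1000):
Invert Athy's law: d = ln(φ₀/φ) / β
d = ln(0.42/0.18) / 0.59 = ln(2.333) / 0.59 = 0.8473 / 0.59 = 1.436 km

1440 m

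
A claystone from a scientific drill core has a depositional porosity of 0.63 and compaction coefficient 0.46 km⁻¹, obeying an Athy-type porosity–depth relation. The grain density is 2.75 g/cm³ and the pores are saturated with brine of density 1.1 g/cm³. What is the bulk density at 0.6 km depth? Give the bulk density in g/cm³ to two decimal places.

1.96 g/cm³

Porosity at depth: phi = 0.63·exp(−0.46×0.6) = 0.63×0.7588 = 0.4781
Bulk density: ρ_b = (1−phi)ρ_g + phi·ρ_f = 0.5219×2.75 + 0.4781×1.1
       = 1.435 + 0.526 = 1.961 g/cm³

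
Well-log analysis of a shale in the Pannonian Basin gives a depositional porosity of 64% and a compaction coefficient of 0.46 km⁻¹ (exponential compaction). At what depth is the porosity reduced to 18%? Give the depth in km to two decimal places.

Invert Athy's law: d = ln(n₀/n) / β
d = ln(0.64/0.18) / 0.46 = ln(3.556) / 0.46 = 1.2685 / 0.46 = 2.758 km

2.76 km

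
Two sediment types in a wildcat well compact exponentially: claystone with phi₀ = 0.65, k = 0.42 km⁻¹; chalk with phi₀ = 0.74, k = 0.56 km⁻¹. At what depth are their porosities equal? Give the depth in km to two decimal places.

0.93 km

Set phi₀ₐ e^(−kₐz) = phi₀ᵦ e^(−kᵦz) ⇒ ln(phi₀ₐ/phi₀ᵦ) = (kₐ − kᵦ)·z
z = ln(0.65/0.74) / (0.42 − 0.56) = -0.1297 / -0.14 = 0.926 km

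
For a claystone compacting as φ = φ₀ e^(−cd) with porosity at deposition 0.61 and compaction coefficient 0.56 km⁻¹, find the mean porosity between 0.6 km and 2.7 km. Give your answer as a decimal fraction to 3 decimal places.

⟨φ⟩ = (1/(d₂−d₁)) ∫ φ₀ e^(−cd) dd = φ₀·(e^(−c·d₁) − e^(−c·d₂)) / (c·(d₂−d₁))
e^(−0.56×0.6) = 0.7146; e^(−0.56×2.7) = 0.2205
⟨φ⟩ = 0.61 × (0.7146 − 0.2205) / (0.56 × 2.1) = 0.61 × 0.4202 = 0.2563

0.256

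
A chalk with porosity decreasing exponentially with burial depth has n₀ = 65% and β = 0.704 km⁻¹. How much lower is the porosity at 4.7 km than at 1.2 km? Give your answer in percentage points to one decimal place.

25.6 percentage points

n(1.2) = 0.65·e^(−0.704×1.2) = 0.2793
n(4.7) = 0.65·e^(−0.704×4.7) = 0.0238
Δn = 0.2793 − 0.0238 = 0.2555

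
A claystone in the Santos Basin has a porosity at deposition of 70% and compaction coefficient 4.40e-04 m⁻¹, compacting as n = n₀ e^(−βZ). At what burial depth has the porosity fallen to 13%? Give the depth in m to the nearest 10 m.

3830 m

Working in km (1 km = 1000 m; β in km⁻¹ = β in m⁻¹ × 1000):
Invert Athy's law: Z = ln(n₀/n) / β
Z = ln(0.7/0.13) / 0.44 = ln(5.385) / 0.44 = 1.6835 / 0.44 = 3.826 km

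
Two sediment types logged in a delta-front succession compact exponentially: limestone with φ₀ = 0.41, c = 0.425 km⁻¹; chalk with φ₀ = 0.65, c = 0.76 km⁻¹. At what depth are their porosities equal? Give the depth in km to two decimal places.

Set φ₀ₐ e^(−cₐd) = φ₀ᵦ e^(−cᵦd) ⇒ ln(φ₀ₐ/φ₀ᵦ) = (cₐ − cᵦ)·d
d = ln(0.41/0.65) / (0.425 − 0.76) = -0.4608 / -0.335 = 1.376 km

1.38 km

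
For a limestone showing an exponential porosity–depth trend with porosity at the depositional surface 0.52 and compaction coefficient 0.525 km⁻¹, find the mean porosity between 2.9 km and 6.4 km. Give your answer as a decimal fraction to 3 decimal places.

0.052

⟨φ⟩ = (1/(Z₂−Z₁)) ∫ φ₀ e^(−kZ) dZ = φ₀·(e^(−k·Z₁) − e^(−k·Z₂)) / (k·(Z₂−Z₁))
e^(−0.525×2.9) = 0.2182; e^(−0.525×6.4) = 0.0347
⟨φ⟩ = 0.52 × (0.2182 − 0.0347) / (0.525 × 3.5) = 0.52 × 0.0998 = 0.0519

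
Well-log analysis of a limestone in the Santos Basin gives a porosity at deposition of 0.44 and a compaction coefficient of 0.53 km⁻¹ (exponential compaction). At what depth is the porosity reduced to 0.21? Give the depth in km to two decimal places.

Invert Athy's law: d = ln(φ₀/φ) / k
d = ln(0.44/0.21) / 0.53 = ln(2.095) / 0.53 = 0.7397 / 0.53 = 1.396 km

1.40 km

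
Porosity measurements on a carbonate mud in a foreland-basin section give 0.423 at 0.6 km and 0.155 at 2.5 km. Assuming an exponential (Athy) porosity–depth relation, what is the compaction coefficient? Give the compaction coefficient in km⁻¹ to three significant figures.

Athy: phi(Z) = phi₀ e^(−βZ) ⇒ phi₁/phi₂ = e^{β(Z₂−Z₁)} ⇒ β = ln(phi₁/phi₂)/(Z₂−Z₁)
β = ln(0.423/0.155) / (2.5 − 0.6) = ln(2.729) / 1.9 = 1.0039 / 1.9 = 0.5284 km⁻¹

0.528 km⁻¹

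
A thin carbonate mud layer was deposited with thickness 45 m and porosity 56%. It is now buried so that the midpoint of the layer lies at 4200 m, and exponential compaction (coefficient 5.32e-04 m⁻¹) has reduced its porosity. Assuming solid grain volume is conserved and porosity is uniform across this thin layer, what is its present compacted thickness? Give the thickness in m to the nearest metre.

Working in km (1 km = 1000 m; c in km⁻¹ = c in m⁻¹ × 1000):
Porosity at 4.2 km: n = 0.56·exp(−0.532×4.2) = 0.0600
Solid-volume conservation: h(1−n) = h₀(1−n₀) ⇒ h = h₀·(1−n₀)/(1−n)
h = 0.045 × (1 − 0.56)/(1 − 0.0600) = 0.045 × 0.4681 = 0.0211 km

21 m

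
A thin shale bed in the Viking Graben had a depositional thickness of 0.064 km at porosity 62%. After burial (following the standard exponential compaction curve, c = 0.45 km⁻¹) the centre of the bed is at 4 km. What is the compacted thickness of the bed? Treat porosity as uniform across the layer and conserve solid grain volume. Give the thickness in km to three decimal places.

0.027 km

Porosity at 4 km: phi = 0.62·exp(−0.45×4) = 0.1025
Solid-volume conservation: h(1−phi) = h₀(1−phi₀) ⇒ h = h₀·(1−phi₀)/(1−phi)
h = 0.064 × (1 − 0.62)/(1 − 0.1025) = 0.064 × 0.4234 = 0.0271 km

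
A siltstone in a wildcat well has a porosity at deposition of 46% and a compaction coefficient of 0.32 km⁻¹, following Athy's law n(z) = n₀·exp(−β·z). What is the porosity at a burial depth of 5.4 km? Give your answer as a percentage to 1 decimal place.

8.2%

n = n₀·exp(−β·z) = 0.46 × exp(−0.32 × 5.4) = 0.46 × exp(−1.728)
  = 0.46 × 0.1776 = 0.0817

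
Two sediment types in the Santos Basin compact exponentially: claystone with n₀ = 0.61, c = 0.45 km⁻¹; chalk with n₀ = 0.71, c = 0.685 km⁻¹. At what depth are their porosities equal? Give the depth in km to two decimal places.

Set n₀ₐ e^(−cₐd) = n₀ᵦ e^(−cᵦd) ⇒ ln(n₀ₐ/n₀ᵦ) = (cₐ − cᵦ)·d
d = ln(0.61/0.71) / (0.45 − 0.685) = -0.1518 / -0.235 = 0.646 km

0.65 km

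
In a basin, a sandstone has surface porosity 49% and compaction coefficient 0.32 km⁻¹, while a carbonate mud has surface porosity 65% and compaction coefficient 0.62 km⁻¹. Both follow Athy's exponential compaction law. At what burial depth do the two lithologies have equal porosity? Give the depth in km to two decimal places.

Set n₀ₐ e^(−cₐz) = n₀ᵦ e^(−cᵦz) ⇒ ln(n₀ₐ/n₀ᵦ) = (cₐ − cᵦ)·z
z = ln(0.49/0.65) / (0.32 − 0.62) = -0.2826 / -0.3 = 0.942 km

0.94 km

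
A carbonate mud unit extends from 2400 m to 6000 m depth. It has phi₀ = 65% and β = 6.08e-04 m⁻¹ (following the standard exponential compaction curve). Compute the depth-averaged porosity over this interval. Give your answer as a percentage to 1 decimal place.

6.1%

Working in km (1 km = 1000 m; β in km⁻¹ = β in m⁻¹ × 1000):
⟨phi⟩ = (1/(z₂−z₁)) ∫ phi₀ e^(−βz) dz = phi₀·(e^(−β·z₁) − e^(−β·z₂)) / (β·(z₂−z₁))
e^(−0.608×2.4) = 0.2324; e^(−0.608×6) = 0.0260
⟨phi⟩ = 0.65 × (0.2324 − 0.0260) / (0.608 × 3.6) = 0.65 × 0.0943 = 0.0613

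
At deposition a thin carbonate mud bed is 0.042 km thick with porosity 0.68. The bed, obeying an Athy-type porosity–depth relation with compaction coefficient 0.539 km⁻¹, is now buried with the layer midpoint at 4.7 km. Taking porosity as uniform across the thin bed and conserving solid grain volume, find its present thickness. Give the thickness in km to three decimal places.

Porosity at 4.7 km: φ = 0.68·exp(−0.539×4.7) = 0.0540
Solid-volume conservation: h(1−φ) = h₀(1−φ₀) ⇒ h = h₀·(1−φ₀)/(1−φ)
h = 0.042 × (1 − 0.68)/(1 − 0.0540) = 0.042 × 0.3383 = 0.0142 km

0.014 km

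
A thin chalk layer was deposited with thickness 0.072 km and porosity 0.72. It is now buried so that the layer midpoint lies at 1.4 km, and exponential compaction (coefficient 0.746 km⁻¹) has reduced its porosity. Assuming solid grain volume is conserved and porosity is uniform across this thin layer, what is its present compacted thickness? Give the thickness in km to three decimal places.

Porosity at 1.4 km: n = 0.72·exp(−0.746×1.4) = 0.2534
Solid-volume conservation: h(1−n) = h₀(1−n₀) ⇒ h = h₀·(1−n₀)/(1−n)
h = 0.072 × (1 − 0.72)/(1 − 0.2534) = 0.072 × 0.3750 = 0.0270 km

0.027 km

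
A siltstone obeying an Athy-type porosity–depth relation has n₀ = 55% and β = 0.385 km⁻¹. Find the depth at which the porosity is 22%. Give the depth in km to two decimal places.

Invert Athy's law: d = ln(n₀/n) / β
d = ln(0.55/0.22) / 0.385 = ln(2.5) / 0.385 = 0.9163 / 0.385 = 2.380 km

2.38 km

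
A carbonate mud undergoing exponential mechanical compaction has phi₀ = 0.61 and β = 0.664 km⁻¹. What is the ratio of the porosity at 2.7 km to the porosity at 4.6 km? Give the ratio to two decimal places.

3.53

phi(d₁)/phi(d₂) = e^(−β·d₁)/e^(−β·d₂) = e^{β(d₂−d₁)}
= exp(0.664 × 1.9) = exp(1.262) = 3.5311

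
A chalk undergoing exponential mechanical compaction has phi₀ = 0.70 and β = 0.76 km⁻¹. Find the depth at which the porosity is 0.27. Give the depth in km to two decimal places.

1.25 km

Invert Athy's law: d = ln(phi₀/phi) / β
d = ln(0.7/0.27) / 0.76 = ln(2.593) / 0.76 = 0.9527 / 0.76 = 1.253 km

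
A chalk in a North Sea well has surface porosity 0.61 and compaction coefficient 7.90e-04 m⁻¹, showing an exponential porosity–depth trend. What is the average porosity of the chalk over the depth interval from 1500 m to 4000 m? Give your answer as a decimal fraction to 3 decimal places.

0.081

Working in km (1 km = 1000 m; k in km⁻¹ = k in m⁻¹ × 1000):
⟨phi⟩ = (1/(Z₂−Z₁)) ∫ phi₀ e^(−kZ) dZ = phi₀·(e^(−k·Z₁) − e^(−k·Z₂)) / (k·(Z₂−Z₁))
e^(−0.79×1.5) = 0.3057; e^(−0.79×4) = 0.0424
⟨phi⟩ = 0.61 × (0.3057 − 0.0424) / (0.79 × 2.5) = 0.61 × 0.1333 = 0.0813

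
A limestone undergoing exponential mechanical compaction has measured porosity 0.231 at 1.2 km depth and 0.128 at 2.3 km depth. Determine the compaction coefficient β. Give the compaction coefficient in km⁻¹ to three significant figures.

0.537 km⁻¹

Athy: φ(z) = φ₀ e^(−βz) ⇒ φ₁/φ₂ = e^{β(z₂−z₁)} ⇒ β = ln(φ₁/φ₂)/(z₂−z₁)
β = ln(0.231/0.128) / (2.3 − 1.2) = ln(1.805) / 1.1 = 0.5904 / 1.1 = 0.5367 km⁻¹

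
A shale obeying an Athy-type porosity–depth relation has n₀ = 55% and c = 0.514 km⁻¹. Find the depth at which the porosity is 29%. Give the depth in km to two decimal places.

1.25 km

Invert Athy's law: Z = ln(n₀/n) / c
Z = ln(0.55/0.29) / 0.514 = ln(1.897) / 0.514 = 0.6400 / 0.514 = 1.245 km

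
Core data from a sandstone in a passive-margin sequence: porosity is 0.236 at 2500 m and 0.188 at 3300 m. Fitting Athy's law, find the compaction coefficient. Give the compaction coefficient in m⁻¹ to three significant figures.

Working in km (1 km = 1000 m; k in km⁻¹ = k in m⁻¹ × 1000):
Athy: n(z) = n₀ e^(−kz) ⇒ n₁/n₂ = e^{k(z₂−z₁)} ⇒ k = ln(n₁/n₂)/(z₂−z₁)
k = ln(0.236/0.188) / (3.3 − 2.5) = ln(1.255) / 0.8 = 0.2274 / 0.8 = 0.2842 km⁻¹

0.000284 m⁻¹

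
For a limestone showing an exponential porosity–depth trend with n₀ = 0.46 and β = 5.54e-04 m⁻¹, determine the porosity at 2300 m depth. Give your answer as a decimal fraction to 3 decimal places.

Working in km (1 km = 1000 m; β in km⁻¹ = β in m⁻¹ × 1000):
n = n₀·exp(−β·Z) = 0.46 × exp(−0.554 × 2.3) = 0.46 × exp(−1.274)
  = 0.46 × 0.2797 = 0.1286

0.129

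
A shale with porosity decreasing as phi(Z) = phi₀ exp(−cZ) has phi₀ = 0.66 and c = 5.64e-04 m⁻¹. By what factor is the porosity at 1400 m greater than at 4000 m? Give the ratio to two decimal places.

4.33

Working in km (1 km = 1000 m; c in km⁻¹ = c in m⁻¹ × 1000):
phi(Z₁)/phi(Z₂) = e^(−c·Z₁)/e^(−c·Z₂) = e^{c(Z₂−Z₁)}
= exp(0.564 × 2.6) = exp(1.466) = 4.3336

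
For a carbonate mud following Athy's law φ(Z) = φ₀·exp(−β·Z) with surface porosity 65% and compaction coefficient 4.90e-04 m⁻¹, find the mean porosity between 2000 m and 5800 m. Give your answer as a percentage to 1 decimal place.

Working in km (1 km = 1000 m; β in km⁻¹ = β in m⁻¹ × 1000):
⟨φ⟩ = (1/(Z₂−Z₁)) ∫ φ₀ e^(−βZ) dZ = φ₀·(e^(−β·Z₁) − e^(−β·Z₂)) / (β·(Z₂−Z₁))
e^(−0.49×2) = 0.3753; e^(−0.49×5.8) = 0.0583
⟨φ⟩ = 0.65 × (0.3753 − 0.0583) / (0.49 × 3.8) = 0.65 × 0.1702 = 0.1107

11.1%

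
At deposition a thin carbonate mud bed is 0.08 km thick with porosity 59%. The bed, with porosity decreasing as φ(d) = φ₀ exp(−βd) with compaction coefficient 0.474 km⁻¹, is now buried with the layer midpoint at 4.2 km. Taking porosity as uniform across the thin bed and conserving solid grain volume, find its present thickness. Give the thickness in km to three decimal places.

0.036 km

Porosity at 4.2 km: φ = 0.59·exp(−0.474×4.2) = 0.0806
Solid-volume conservation: h(1−φ) = h₀(1−φ₀) ⇒ h = h₀·(1−φ₀)/(1−φ)
h = 0.08 × (1 − 0.59)/(1 − 0.0806) = 0.08 × 0.4459 = 0.0357 km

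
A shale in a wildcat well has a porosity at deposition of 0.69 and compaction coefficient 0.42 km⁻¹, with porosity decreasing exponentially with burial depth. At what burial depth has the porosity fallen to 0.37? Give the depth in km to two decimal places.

1.48 km

Invert Athy's law: Z = ln(phi₀/phi) / c
Z = ln(0.69/0.37) / 0.42 = ln(1.865) / 0.42 = 0.6232 / 0.42 = 1.484 km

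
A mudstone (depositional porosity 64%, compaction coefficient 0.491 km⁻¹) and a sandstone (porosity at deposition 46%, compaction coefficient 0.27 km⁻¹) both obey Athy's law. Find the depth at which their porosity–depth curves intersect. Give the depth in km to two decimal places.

1.49 km

Set φ₀ₐ e^(−cₐd) = φ₀ᵦ e^(−cᵦd) ⇒ ln(φ₀ₐ/φ₀ᵦ) = (cₐ − cᵦ)·d
d = ln(0.64/0.46) / (0.491 − 0.27) = 0.3302 / 0.221 = 1.494 km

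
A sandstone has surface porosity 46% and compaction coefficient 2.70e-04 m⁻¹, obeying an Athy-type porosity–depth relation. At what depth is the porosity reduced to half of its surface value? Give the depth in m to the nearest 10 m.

Working in km (1 km = 1000 m; β in km⁻¹ = β in m⁻¹ × 1000):
n/n₀ = 1/2 ⇒ exp(−β·Z) = 1/2 ⇒ Z = ln(2) / β
Z = 0.6931 / 0.27 = 2.567 km

2570 m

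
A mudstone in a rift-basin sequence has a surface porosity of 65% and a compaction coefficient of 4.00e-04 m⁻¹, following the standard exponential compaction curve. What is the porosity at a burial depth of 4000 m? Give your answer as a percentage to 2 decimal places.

13.12%

Working in km (1 km = 1000 m; k in km⁻¹ = k in m⁻¹ × 1000):
n = n₀·exp(−k·Z) = 0.65 × exp(−0.4 × 4) = 0.65 × exp(−1.6)
  = 0.65 × 0.2019 = 0.1312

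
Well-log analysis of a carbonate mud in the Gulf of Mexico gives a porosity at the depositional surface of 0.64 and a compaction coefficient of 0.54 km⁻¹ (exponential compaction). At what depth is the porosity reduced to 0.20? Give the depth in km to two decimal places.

Invert Athy's law: d = ln(φ₀/φ) / k
d = ln(0.64/0.2) / 0.54 = ln(3.2) / 0.54 = 1.1632 / 0.54 = 2.154 km

2.15 km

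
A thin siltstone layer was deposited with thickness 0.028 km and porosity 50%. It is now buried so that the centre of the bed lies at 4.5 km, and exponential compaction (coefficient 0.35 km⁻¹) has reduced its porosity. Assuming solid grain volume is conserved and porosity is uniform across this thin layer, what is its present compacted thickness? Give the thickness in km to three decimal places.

Porosity at 4.5 km: phi = 0.5·exp(−0.35×4.5) = 0.1035
Solid-volume conservation: h(1−phi) = h₀(1−phi₀) ⇒ h = h₀·(1−phi₀)/(1−phi)
h = 0.028 × (1 − 0.5)/(1 − 0.1035) = 0.028 × 0.5577 = 0.0156 km

0.016 km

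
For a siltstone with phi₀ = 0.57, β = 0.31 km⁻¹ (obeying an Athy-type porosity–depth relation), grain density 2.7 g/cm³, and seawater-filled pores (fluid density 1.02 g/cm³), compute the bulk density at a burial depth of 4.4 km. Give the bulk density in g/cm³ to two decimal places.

2.46 g/cm³

Porosity at depth: phi = 0.57·exp(−0.31×4.4) = 0.57×0.2556 = 0.1457
Bulk density: ρ_b = (1−phi)ρ_g + phi·ρ_f = 0.8543×2.7 + 0.1457×1.02
       = 2.307 + 0.149 = 2.455 g/cm³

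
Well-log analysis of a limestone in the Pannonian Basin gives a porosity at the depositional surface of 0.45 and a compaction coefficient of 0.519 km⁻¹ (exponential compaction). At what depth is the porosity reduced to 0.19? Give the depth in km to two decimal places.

1.66 km

Invert Athy's law: d = ln(n₀/n) / k
d = ln(0.45/0.19) / 0.519 = ln(2.368) / 0.519 = 0.8622 / 0.519 = 1.661 km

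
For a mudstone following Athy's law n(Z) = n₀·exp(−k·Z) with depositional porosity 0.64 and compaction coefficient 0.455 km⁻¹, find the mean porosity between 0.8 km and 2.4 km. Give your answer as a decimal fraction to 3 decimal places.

⟨n⟩ = (1/(Z₂−Z₁)) ∫ n₀ e^(−kZ) dZ = n₀·(e^(−k·Z₁) − e^(−k·Z₂)) / (k·(Z₂−Z₁))
e^(−0.455×0.8) = 0.6949; e^(−0.455×2.4) = 0.3355
⟨n⟩ = 0.64 × (0.6949 − 0.3355) / (0.455 × 1.6) = 0.64 × 0.4936 = 0.3159

0.316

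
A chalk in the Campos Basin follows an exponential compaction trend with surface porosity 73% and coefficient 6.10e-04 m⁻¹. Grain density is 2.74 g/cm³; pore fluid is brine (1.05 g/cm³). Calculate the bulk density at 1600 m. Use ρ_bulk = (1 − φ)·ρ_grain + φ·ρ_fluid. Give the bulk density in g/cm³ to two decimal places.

Working in km (1 km = 1000 m; c in km⁻¹ = c in m⁻¹ × 1000):
Porosity at depth: φ = 0.73·exp(−0.61×1.6) = 0.73×0.3768 = 0.2751
Bulk density: ρ_b = (1−φ)ρ_g + φ·ρ_f = 0.7249×2.74 + 0.2751×1.05
       = 1.986 + 0.289 = 2.275 g/cm³

2.28 g/cm³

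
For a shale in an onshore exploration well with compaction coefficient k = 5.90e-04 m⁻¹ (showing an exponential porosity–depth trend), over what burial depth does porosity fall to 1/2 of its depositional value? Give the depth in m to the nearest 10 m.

Working in km (1 km = 1000 m; k in km⁻¹ = k in m⁻¹ × 1000):
phi/phi₀ = 1/2 ⇒ exp(−k·d) = 1/2 ⇒ d = ln(2) / k
d = 0.6931 / 0.59 = 1.175 km

1170 m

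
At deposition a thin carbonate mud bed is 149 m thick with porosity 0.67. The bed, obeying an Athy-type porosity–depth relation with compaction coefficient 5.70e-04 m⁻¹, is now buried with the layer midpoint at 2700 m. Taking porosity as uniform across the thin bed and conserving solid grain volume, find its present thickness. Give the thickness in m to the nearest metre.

57 m

Working in km (1 km = 1000 m; k in km⁻¹ = k in m⁻¹ × 1000):
Porosity at 2.7 km: n = 0.67·exp(−0.57×2.7) = 0.1438
Solid-volume conservation: h(1−n) = h₀(1−n₀) ⇒ h = h₀·(1−n₀)/(1−n)
h = 0.149 × (1 − 0.67)/(1 − 0.1438) = 0.149 × 0.3854 = 0.0574 km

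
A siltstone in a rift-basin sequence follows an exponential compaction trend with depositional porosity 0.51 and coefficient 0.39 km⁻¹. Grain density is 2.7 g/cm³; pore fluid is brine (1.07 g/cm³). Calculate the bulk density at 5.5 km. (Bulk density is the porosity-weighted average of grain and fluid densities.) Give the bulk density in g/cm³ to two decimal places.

2.60 g/cm³

Porosity at depth: φ = 0.51·exp(−0.39×5.5) = 0.51×0.1171 = 0.0597
Bulk density: ρ_b = (1−φ)ρ_g + φ·ρ_f = 0.9403×2.7 + 0.0597×1.07
       = 2.539 + 0.064 = 2.603 g/cm³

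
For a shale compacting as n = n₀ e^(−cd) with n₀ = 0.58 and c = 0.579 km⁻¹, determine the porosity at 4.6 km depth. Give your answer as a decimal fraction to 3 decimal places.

0.040

n = n₀·exp(−c·d) = 0.58 × exp(−0.579 × 4.6) = 0.58 × exp(−2.663)
  = 0.58 × 0.0697 = 0.0404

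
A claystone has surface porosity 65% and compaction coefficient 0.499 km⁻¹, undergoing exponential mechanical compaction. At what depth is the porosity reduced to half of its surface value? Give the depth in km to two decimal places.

φ/φ₀ = 1/2 ⇒ exp(−β·d) = 1/2 ⇒ d = ln(2) / β
d = 0.6931 / 0.499 = 1.389 km

1.39 km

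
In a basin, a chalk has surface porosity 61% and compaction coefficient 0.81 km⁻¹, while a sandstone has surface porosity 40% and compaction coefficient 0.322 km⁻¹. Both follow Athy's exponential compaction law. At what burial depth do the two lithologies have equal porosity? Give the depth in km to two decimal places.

Set phi₀ₐ e^(−cₐz) = phi₀ᵦ e^(−cᵦz) ⇒ ln(phi₀ₐ/phi₀ᵦ) = (cₐ − cᵦ)·z
z = ln(0.61/0.4) / (0.81 − 0.322) = 0.4220 / 0.488 = 0.865 km

0.86 km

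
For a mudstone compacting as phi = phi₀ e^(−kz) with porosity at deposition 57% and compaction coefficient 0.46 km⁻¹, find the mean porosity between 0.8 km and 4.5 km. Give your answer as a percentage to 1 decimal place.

⟨phi⟩ = (1/(z₂−z₁)) ∫ phi₀ e^(−kz) dz = phi₀·(e^(−k·z₁) − e^(−k·z₂)) / (k·(z₂−z₁))
e^(−0.46×0.8) = 0.6921; e^(−0.46×4.5) = 0.1262
⟨phi⟩ = 0.57 × (0.6921 − 0.1262) / (0.46 × 3.7) = 0.57 × 0.3325 = 0.1895

19.0%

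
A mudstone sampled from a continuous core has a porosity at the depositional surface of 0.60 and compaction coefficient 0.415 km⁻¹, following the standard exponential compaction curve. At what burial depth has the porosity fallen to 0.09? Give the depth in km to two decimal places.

4.57 km

Invert Athy's law: d = ln(n₀/n) / β
d = ln(0.6/0.09) / 0.415 = ln(6.667) / 0.415 = 1.8971 / 0.415 = 4.571 km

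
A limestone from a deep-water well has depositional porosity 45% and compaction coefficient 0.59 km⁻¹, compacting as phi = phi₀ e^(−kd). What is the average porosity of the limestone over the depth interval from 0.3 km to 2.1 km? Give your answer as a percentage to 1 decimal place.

⟨phi⟩ = (1/(d₂−d₁)) ∫ phi₀ e^(−kd) dd = phi₀·(e^(−k·d₁) − e^(−k·d₂)) / (k·(d₂−d₁))
e^(−0.59×0.3) = 0.8378; e^(−0.59×2.1) = 0.2897
⟨phi⟩ = 0.45 × (0.8378 − 0.2897) / (0.59 × 1.8) = 0.45 × 0.5161 = 0.2322

23.2%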